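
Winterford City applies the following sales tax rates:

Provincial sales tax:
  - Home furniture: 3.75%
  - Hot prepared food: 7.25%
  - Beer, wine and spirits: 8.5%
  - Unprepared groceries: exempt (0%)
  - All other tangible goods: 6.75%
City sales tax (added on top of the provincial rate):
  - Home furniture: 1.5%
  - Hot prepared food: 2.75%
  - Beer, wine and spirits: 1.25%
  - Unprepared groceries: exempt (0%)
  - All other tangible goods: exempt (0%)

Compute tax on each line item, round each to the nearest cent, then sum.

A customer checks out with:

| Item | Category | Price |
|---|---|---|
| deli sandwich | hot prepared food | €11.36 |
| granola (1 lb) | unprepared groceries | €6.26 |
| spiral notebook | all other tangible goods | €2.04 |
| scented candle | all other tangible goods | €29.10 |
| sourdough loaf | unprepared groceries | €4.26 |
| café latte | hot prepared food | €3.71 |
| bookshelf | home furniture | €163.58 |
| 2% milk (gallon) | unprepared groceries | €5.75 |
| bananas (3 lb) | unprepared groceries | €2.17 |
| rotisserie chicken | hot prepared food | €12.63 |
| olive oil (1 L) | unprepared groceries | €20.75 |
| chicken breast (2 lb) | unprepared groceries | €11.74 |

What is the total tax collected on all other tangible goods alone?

€2.10

Spiral notebook €2.04: all other tangible goods → 6.75% + 0% city = 6.75% → €0.14
Scented candle €29.10: all other tangible goods → 6.75% + 0% city = 6.75% → €1.96
Tax on all other tangible goods = €0.14 + €1.96 = €2.10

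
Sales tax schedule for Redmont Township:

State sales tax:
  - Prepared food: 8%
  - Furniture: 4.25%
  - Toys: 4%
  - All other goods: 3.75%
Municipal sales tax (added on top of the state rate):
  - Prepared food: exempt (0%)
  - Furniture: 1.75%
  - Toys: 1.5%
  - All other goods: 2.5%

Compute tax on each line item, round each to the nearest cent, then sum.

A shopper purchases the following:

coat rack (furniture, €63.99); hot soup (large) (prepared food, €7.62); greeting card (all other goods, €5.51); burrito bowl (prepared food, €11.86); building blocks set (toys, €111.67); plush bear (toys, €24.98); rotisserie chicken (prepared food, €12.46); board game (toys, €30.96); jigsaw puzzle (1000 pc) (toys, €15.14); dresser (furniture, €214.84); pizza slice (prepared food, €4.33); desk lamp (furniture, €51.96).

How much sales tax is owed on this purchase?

Coat rack €63.99: furniture → 4.25% + 1.75% municipal = 6% → €3.84
Hot soup (large) €7.62: prepared food → 8% + 0% municipal = 8% → €0.61
Greeting card €5.51: all other goods → 3.75% + 2.5% municipal = 6.25% → €0.34
Burrito bowl €11.86: prepared food → 8% + 0% municipal = 8% → €0.95
Building blocks set €111.67: toys → 4% + 1.5% municipal = 5.5% → €6.14
Plush bear €24.98: toys → 4% + 1.5% municipal = 5.5% → €1.37
Rotisserie chicken €12.46: prepared food → 8% + 0% municipal = 8% → €1.00
Board game €30.96: toys → 4% + 1.5% municipal = 5.5% → €1.70
Jigsaw puzzle (1000 pc) €15.14: toys → 4% + 1.5% municipal = 5.5% → €0.83
Dresser €214.84: furniture → 4.25% + 1.75% municipal = 6% → €12.89
Pizza slice €4.33: prepared food → 8% + 0% municipal = 8% → €0.35
Desk lamp €51.96: furniture → 4.25% + 1.75% municipal = 6% → €3.12
Total tax = €3.84 + €0.61 + €0.34 + €0.95 + €6.14 + €1.37 + €1.00 + €1.70 + €0.83 + €12.89 + €0.35 + €3.12 = €33.14

€33.14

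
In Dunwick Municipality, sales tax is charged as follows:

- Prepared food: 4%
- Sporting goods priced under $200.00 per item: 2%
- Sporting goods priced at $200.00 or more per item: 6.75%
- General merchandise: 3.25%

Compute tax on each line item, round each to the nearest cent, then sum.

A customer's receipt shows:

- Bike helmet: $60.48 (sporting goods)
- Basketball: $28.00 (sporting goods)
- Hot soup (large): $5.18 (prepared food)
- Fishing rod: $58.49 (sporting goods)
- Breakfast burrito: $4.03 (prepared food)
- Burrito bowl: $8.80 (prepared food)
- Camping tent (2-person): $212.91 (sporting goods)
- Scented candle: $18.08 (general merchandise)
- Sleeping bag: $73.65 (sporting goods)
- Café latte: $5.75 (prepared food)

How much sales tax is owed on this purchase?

Bike helmet $60.48: sporting goods, under $200.00 → 2% → $1.21
Basketball $28.00: sporting goods, under $200.00 → 2% → $0.56
Hot soup (large) $5.18: prepared food → 4% → $0.21
Fishing rod $58.49: sporting goods, under $200.00 → 2% → $1.17
Breakfast burrito $4.03: prepared food → 4% → $0.16
Burrito bowl $8.80: prepared food → 4% → $0.35
Camping tent (2-person) $212.91: sporting goods, $200.00 or more → 6.75% → $14.37
Scented candle $18.08: general merchandise → 3.25% → $0.59
Sleeping bag $73.65: sporting goods, under $200.00 → 2% → $1.47
Café latte $5.75: prepared food → 4% → $0.23
Total tax = $1.21 + $0.56 + $0.21 + $1.17 + $0.16 + $0.35 + $14.37 + $0.59 + $1.47 + $0.23 = $20.32

$20.32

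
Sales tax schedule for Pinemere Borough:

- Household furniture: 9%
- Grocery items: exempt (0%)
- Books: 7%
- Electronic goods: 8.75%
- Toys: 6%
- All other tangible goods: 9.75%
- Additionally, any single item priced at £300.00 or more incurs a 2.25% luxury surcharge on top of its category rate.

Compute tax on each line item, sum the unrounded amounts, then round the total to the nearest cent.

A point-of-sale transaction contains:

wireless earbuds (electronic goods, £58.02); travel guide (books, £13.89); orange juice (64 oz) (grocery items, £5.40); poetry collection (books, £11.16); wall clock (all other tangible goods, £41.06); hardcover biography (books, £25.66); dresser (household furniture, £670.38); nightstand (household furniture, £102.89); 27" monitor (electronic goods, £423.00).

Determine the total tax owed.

£143.84

Wireless earbuds £58.02: electronic goods → 8.75% → £5.07675
Travel guide £13.89: books → 7% → £0.9723
Orange juice (64 oz) £5.40: grocery items → 0% → £0.00
Poetry collection £11.16: books → 7% → £0.7812
Wall clock £41.06: all other tangible goods → 9.75% → £4.00335
Hardcover biography £25.66: books → 7% → £1.7962
Dresser £670.38: household furniture → 9% + 2.25% surcharge = 11.25% → £75.41775
Nightstand £102.89: household furniture → 9% → £9.2601
27" monitor £423.00: electronic goods → 8.75% + 2.25% surcharge = 11% → £46.53
Unrounded tax sum = £143.83765 → £143.84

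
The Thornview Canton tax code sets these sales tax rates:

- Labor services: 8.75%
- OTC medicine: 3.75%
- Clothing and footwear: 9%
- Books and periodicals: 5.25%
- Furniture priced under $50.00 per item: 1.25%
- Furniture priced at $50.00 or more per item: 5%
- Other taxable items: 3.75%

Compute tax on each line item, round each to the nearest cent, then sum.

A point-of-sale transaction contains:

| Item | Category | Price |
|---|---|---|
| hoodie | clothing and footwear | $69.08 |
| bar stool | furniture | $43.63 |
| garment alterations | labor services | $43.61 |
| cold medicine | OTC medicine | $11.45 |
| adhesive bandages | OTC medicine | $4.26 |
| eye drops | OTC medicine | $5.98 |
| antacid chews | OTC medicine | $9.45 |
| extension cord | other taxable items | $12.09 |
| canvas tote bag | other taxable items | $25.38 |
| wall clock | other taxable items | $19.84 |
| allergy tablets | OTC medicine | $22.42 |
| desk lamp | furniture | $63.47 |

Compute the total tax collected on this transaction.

Hoodie $69.08: clothing and footwear → 9% → $6.22
Bar stool $43.63: furniture, under $50.00 → 1.25% → $0.55
Garment alterations $43.61: labor services → 8.75% → $3.82
Cold medicine $11.45: OTC medicine → 3.75% → $0.43
Adhesive bandages $4.26: OTC medicine → 3.75% → $0.16
Eye drops $5.98: OTC medicine → 3.75% → $0.22
Antacid chews $9.45: OTC medicine → 3.75% → $0.35
Extension cord $12.09: other taxable items → 3.75% → $0.45
Canvas tote bag $25.38: other taxable items → 3.75% → $0.95
Wall clock $19.84: other taxable items → 3.75% → $0.74
Allergy tablets $22.42: OTC medicine → 3.75% → $0.84
Desk lamp $63.47: furniture, $50.00 or more → 5% → $3.17
Total tax = $6.22 + $0.55 + $3.82 + $0.43 + $0.16 + $0.22 + $0.35 + $0.45 + $0.95 + $0.74 + $0.84 + $3.17 = $17.90

$17.90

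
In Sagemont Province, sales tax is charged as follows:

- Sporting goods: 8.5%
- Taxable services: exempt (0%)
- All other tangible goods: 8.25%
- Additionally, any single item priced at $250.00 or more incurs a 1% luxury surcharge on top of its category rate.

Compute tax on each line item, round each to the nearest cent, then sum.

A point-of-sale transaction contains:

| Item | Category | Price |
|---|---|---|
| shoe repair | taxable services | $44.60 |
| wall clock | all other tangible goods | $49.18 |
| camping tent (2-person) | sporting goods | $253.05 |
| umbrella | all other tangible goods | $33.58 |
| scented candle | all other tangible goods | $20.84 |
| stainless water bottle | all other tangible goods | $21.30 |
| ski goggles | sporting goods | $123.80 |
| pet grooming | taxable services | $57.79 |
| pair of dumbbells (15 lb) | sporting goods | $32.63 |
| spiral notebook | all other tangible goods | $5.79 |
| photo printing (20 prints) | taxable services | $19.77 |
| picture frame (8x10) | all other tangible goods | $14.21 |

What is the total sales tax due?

Shoe repair $44.60: taxable services → 0% → $0.00
Wall clock $49.18: all other tangible goods → 8.25% → $4.06
Camping tent (2-person) $253.05: sporting goods → 8.5% + 1% surcharge = 9.5% → $24.04
Umbrella $33.58: all other tangible goods → 8.25% → $2.77
Scented candle $20.84: all other tangible goods → 8.25% → $1.72
Stainless water bottle $21.30: all other tangible goods → 8.25% → $1.76
Ski goggles $123.80: sporting goods → 8.5% → $10.52
Pet grooming $57.79: taxable services → 0% → $0.00
Pair of dumbbells (15 lb) $32.63: sporting goods → 8.5% → $2.77
Spiral notebook $5.79: all other tangible goods → 8.25% → $0.48
Photo printing (20 prints) $19.77: taxable services → 0% → $0.00
Picture frame (8x10) $14.21: all other tangible goods → 8.25% → $1.17
Total tax = $4.06 + $24.04 + $2.77 + $1.72 + $1.76 + $10.52 + $2.77 + $0.48 + $1.17 = $49.29

$49.29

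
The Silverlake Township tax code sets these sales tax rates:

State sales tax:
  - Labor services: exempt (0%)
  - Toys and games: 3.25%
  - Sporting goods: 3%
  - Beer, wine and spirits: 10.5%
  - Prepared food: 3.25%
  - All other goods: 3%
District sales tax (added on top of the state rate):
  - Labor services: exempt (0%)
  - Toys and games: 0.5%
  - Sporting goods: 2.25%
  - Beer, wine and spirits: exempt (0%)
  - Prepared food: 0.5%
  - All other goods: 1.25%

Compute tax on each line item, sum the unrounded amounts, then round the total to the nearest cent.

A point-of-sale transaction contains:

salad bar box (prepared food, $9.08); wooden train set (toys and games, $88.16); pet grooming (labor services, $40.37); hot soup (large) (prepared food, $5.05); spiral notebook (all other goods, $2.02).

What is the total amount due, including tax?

$148.60

Salad bar box $9.08: prepared food → 3.25% + 0.5% district = 3.75% → $0.3405
Wooden train set $88.16: toys and games → 3.25% + 0.5% district = 3.75% → $3.306
Pet grooming $40.37: labor services → 0% + 0% district = 0% → $0.00
Hot soup (large) $5.05: prepared food → 3.25% + 0.5% district = 3.75% → $0.189375
Spiral notebook $2.02: all other goods → 3% + 1.25% district = 4.25% → $0.08585
Subtotal = $144.68; unrounded tax = $3.921725 → $3.92; total due = $148.60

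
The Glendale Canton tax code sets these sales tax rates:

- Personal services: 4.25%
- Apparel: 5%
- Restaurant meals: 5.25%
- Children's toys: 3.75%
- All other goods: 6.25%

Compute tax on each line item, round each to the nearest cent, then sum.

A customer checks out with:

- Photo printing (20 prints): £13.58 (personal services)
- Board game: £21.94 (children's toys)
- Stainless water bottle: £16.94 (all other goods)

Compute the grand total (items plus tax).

£54.92

Photo printing (20 prints) £13.58: personal services → 4.25% → £0.58
Board game £21.94: children's toys → 3.75% → £0.82
Stainless water bottle £16.94: all other goods → 6.25% → £1.06
Subtotal = £52.46; tax = £2.46; total due = £54.92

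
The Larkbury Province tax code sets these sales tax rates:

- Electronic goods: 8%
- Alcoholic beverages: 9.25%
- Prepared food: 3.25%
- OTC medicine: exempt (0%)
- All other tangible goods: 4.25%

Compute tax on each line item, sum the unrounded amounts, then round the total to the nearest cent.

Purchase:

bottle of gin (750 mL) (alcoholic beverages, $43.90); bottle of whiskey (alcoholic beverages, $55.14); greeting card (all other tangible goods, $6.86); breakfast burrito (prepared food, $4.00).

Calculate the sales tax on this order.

Bottle of gin (750 mL) $43.90: alcoholic beverages → 9.25% → $4.06075
Bottle of whiskey $55.14: alcoholic beverages → 9.25% → $5.10045
Greeting card $6.86: all other tangible goods → 4.25% → $0.29155
Breakfast burrito $4.00: prepared food → 3.25% → $0.13
Unrounded tax sum = $9.58275 → $9.58

$9.58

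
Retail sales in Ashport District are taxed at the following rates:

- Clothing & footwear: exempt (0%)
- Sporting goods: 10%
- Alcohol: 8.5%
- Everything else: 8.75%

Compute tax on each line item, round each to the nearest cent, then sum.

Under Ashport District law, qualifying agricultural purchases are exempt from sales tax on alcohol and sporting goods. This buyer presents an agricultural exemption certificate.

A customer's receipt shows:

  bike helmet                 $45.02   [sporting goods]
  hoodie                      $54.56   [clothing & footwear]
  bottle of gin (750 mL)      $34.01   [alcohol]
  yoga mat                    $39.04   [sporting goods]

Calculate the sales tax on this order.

Bike helmet $45.02: sporting goods, buyer-exempt → 0% → $0.00
Hoodie $54.56: clothing & footwear → 0% → $0.00
Bottle of gin (750 mL) $34.01: alcohol, buyer-exempt → 0% → $0.00
Yoga mat $39.04: sporting goods, buyer-exempt → 0% → $0.00
Total tax = $0.00

$0.00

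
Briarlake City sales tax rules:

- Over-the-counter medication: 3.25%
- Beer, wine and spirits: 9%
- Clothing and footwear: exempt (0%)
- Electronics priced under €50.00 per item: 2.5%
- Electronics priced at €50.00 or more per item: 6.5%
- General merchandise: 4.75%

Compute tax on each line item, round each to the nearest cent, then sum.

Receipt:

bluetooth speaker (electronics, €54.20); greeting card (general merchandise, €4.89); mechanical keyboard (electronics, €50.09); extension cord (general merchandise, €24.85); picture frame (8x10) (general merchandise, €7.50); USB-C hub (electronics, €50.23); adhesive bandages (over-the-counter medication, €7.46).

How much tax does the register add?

Bluetooth speaker €54.20: electronics, €50.00 or more → 6.5% → €3.52
Greeting card €4.89: general merchandise → 4.75% → €0.23
Mechanical keyboard €50.09: electronics, €50.00 or more → 6.5% → €3.26
Extension cord €24.85: general merchandise → 4.75% → €1.18
Picture frame (8x10) €7.50: general merchandise → 4.75% → €0.36
USB-C hub €50.23: electronics, €50.00 or more → 6.5% → €3.26
Adhesive bandages €7.46: over-the-counter medication → 3.25% → €0.24
Total tax = €3.52 + €0.23 + €3.26 + €1.18 + €0.36 + €3.26 + €0.24 = €12.05

€12.05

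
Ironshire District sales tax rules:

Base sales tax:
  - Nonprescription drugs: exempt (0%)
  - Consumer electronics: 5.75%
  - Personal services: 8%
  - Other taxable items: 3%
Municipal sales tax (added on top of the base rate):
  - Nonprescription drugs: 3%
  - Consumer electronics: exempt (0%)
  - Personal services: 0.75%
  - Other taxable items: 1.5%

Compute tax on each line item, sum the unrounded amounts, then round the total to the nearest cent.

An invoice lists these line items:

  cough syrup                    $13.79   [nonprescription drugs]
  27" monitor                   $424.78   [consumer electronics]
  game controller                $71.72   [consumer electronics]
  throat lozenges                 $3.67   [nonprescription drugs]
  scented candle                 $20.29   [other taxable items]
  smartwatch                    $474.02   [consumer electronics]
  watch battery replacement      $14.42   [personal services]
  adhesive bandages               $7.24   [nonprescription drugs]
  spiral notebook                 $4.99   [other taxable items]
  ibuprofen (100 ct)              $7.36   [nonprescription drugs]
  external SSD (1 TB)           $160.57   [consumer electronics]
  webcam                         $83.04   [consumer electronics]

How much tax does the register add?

$73.17

Cough syrup $13.79: nonprescription drugs → 0% + 3% municipal = 3% → $0.4137
27" monitor $424.78: consumer electronics → 5.75% + 0% municipal = 5.75% → $24.42485
Game controller $71.72: consumer electronics → 5.75% + 0% municipal = 5.75% → $4.1239
Throat lozenges $3.67: nonprescription drugs → 0% + 3% municipal = 3% → $0.1101
Scented candle $20.29: other taxable items → 3% + 1.5% municipal = 4.5% → $0.91305
Smartwatch $474.02: consumer electronics → 5.75% + 0% municipal = 5.75% → $27.25615
Watch battery replacement $14.42: personal services → 8% + 0.75% municipal = 8.75% → $1.26175
Adhesive bandages $7.24: nonprescription drugs → 0% + 3% municipal = 3% → $0.2172
Spiral notebook $4.99: other taxable items → 3% + 1.5% municipal = 4.5% → $0.22455
Ibuprofen (100 ct) $7.36: nonprescription drugs → 0% + 3% municipal = 3% → $0.2208
External SSD (1 TB) $160.57: consumer electronics → 5.75% + 0% municipal = 5.75% → $9.232775
Webcam $83.04: consumer electronics → 5.75% + 0% municipal = 5.75% → $4.7748
Unrounded tax sum = $73.173625 → $73.17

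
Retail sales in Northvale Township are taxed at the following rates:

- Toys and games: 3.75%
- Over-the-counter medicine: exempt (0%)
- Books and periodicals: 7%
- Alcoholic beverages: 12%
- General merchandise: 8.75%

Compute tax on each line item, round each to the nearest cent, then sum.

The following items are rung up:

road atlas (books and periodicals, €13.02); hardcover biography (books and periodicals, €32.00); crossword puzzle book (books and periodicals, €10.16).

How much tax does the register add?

Road atlas €13.02: books and periodicals → 7% → €0.91
Hardcover biography €32.00: books and periodicals → 7% → €2.24
Crossword puzzle book €10.16: books and periodicals → 7% → €0.71
Total tax = €0.91 + €2.24 + €0.71 = €3.86

€3.86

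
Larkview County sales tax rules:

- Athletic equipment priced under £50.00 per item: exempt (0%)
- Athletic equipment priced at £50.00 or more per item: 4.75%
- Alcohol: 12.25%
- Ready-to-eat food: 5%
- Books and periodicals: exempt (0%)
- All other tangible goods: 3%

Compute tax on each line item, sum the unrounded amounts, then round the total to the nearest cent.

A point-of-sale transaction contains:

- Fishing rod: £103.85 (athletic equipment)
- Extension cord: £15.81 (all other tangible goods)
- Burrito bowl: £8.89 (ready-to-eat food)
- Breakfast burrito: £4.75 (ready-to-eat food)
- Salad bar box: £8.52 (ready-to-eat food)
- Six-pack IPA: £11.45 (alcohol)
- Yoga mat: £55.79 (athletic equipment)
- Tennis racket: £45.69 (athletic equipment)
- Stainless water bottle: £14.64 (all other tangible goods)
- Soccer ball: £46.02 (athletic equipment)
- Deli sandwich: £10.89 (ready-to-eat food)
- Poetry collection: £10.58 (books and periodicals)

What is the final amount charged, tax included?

Fishing rod £103.85: athletic equipment, £50.00 or more → 4.75% → £4.932875
Extension cord £15.81: all other tangible goods → 3% → £0.4743
Burrito bowl £8.89: ready-to-eat food → 5% → £0.4445
Breakfast burrito £4.75: ready-to-eat food → 5% → £0.2375
Salad bar box £8.52: ready-to-eat food → 5% → £0.426
Six-pack IPA £11.45: alcohol → 12.25% → £1.402625
Yoga mat £55.79: athletic equipment, £50.00 or more → 4.75% → £2.650025
Tennis racket £45.69: athletic equipment, under £50.00 → 0% → £0.00
Stainless water bottle £14.64: all other tangible goods → 3% → £0.4392
Soccer ball £46.02: athletic equipment, under £50.00 → 0% → £0.00
Deli sandwich £10.89: ready-to-eat food → 5% → £0.5445
Poetry collection £10.58: books and periodicals → 0% → £0.00
Subtotal = £336.88; unrounded tax = £11.551525 → £11.55; total due = £348.43

£348.43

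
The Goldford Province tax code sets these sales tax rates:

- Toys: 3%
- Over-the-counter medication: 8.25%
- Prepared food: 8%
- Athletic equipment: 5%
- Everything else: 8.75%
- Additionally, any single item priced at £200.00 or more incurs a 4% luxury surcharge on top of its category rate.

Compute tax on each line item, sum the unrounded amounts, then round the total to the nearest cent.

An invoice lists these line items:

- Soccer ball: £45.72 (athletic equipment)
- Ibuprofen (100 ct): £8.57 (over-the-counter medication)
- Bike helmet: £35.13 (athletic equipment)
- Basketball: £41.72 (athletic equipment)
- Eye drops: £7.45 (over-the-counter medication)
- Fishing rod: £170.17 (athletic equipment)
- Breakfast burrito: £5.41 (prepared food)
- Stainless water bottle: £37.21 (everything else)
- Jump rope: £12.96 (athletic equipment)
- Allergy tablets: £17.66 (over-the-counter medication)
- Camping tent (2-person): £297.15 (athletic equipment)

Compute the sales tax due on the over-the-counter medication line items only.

Ibuprofen (100 ct) £8.57: over-the-counter medication → 8.25% → £0.707025
Eye drops £7.45: over-the-counter medication → 8.25% → £0.614625
Allergy tablets £17.66: over-the-counter medication → 8.25% → £1.45695
Tax on over-the-counter medication: unrounded sum = £2.7786 → £2.78

£2.78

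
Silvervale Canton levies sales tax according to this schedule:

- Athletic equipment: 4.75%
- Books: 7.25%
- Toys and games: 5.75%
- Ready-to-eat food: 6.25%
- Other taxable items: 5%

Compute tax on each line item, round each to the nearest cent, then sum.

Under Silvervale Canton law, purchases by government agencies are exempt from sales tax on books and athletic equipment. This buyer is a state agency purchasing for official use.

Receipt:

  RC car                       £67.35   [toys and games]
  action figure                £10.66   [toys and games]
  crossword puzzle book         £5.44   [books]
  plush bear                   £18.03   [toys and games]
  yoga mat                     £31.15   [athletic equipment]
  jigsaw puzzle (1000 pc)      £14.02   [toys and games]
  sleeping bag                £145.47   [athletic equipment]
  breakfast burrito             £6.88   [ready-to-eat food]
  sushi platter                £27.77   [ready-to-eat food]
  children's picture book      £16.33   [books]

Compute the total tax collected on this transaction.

RC car £67.35: toys and games → 5.75% → £3.87
Action figure £10.66: toys and games → 5.75% → £0.61
Crossword puzzle book £5.44: books, buyer-exempt → 0% → £0.00
Plush bear £18.03: toys and games → 5.75% → £1.04
Yoga mat £31.15: athletic equipment, buyer-exempt → 0% → £0.00
Jigsaw puzzle (1000 pc) £14.02: toys and games → 5.75% → £0.81
Sleeping bag £145.47: athletic equipment, buyer-exempt → 0% → £0.00
Breakfast burrito £6.88: ready-to-eat food → 6.25% → £0.43
Sushi platter £27.77: ready-to-eat food → 6.25% → £1.74
Children's picture book £16.33: books, buyer-exempt → 0% → £0.00
Total tax = £3.87 + £0.61 + £1.04 + £0.81 + £0.43 + £1.74 = £8.50

£8.50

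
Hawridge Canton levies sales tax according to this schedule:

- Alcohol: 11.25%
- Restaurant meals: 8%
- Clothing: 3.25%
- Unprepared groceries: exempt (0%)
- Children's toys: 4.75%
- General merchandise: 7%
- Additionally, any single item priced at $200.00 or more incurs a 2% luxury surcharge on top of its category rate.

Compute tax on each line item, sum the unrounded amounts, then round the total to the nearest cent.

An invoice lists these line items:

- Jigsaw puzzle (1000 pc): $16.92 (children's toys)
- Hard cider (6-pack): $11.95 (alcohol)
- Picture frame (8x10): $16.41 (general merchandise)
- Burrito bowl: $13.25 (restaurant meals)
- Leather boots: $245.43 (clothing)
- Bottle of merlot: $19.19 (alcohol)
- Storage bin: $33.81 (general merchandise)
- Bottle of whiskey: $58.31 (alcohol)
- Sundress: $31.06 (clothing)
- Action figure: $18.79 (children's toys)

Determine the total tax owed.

$30.23

Jigsaw puzzle (1000 pc) $16.92: children's toys → 4.75% → $0.8037
Hard cider (6-pack) $11.95: alcohol → 11.25% → $1.344375
Picture frame (8x10) $16.41: general merchandise → 7% → $1.1487
Burrito bowl $13.25: restaurant meals → 8% → $1.06
Leather boots $245.43: clothing → 3.25% + 2% surcharge = 5.25% → $12.885075
Bottle of merlot $19.19: alcohol → 11.25% → $2.158875
Storage bin $33.81: general merchandise → 7% → $2.3667
Bottle of whiskey $58.31: alcohol → 11.25% → $6.559875
Sundress $31.06: clothing → 3.25% → $1.00945
Action figure $18.79: children's toys → 4.75% → $0.892525
Unrounded tax sum = $30.229275 → $30.23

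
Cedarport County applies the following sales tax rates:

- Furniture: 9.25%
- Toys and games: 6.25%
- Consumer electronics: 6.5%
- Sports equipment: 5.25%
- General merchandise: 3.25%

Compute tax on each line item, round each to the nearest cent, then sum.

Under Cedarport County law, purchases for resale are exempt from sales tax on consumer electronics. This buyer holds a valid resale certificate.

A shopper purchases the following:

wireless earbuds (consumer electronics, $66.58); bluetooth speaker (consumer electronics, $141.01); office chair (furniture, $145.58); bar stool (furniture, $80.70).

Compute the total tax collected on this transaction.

Wireless earbuds $66.58: consumer electronics, buyer-exempt → 0% → $0.00
Bluetooth speaker $141.01: consumer electronics, buyer-exempt → 0% → $0.00
Office chair $145.58: furniture → 9.25% → $13.47
Bar stool $80.70: furniture → 9.25% → $7.46
Total tax = $13.47 + $7.46 = $20.93

$20.93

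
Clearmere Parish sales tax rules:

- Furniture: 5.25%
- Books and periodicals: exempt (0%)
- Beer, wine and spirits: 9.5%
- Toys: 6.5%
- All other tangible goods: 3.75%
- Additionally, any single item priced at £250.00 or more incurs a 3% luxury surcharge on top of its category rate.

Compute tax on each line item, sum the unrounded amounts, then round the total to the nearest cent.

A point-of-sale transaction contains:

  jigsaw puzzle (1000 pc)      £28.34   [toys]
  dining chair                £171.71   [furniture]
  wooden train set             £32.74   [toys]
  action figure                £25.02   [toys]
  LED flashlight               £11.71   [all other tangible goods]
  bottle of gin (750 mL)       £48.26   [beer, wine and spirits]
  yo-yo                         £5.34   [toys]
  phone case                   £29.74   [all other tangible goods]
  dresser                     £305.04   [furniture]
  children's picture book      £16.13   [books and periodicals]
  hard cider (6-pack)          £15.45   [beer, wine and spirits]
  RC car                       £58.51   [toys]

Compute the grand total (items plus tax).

£799.52

Jigsaw puzzle (1000 pc) £28.34: toys → 6.5% → £1.8421
Dining chair £171.71: furniture → 5.25% → £9.014775
Wooden train set £32.74: toys → 6.5% → £2.1281
Action figure £25.02: toys → 6.5% → £1.6263
LED flashlight £11.71: all other tangible goods → 3.75% → £0.439125
Bottle of gin (750 mL) £48.26: beer, wine and spirits → 9.5% → £4.5847
Yo-yo £5.34: toys → 6.5% → £0.3471
Phone case £29.74: all other tangible goods → 3.75% → £1.11525
Dresser £305.04: furniture → 5.25% + 3% surcharge = 8.25% → £25.1658
Children's picture book £16.13: books and periodicals → 0% → £0.00
Hard cider (6-pack) £15.45: beer, wine and spirits → 9.5% → £1.46775
RC car £58.51: toys → 6.5% → £3.80315
Subtotal = £747.99; unrounded tax = £51.53415 → £51.53; total due = £799.52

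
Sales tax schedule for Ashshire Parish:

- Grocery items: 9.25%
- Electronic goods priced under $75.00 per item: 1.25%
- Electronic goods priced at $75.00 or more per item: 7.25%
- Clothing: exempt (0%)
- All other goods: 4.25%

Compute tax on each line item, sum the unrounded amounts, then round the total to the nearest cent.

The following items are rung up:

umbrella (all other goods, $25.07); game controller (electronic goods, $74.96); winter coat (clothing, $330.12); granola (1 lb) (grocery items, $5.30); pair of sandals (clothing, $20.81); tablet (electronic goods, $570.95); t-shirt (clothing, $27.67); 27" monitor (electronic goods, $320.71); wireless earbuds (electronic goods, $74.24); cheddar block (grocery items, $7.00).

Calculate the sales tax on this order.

Umbrella $25.07: all other goods → 4.25% → $1.065475
Game controller $74.96: electronic goods, under $75.00 → 1.25% → $0.937
Winter coat $330.12: clothing → 0% → $0.00
Granola (1 lb) $5.30: grocery items → 9.25% → $0.49025
Pair of sandals $20.81: clothing → 0% → $0.00
Tablet $570.95: electronic goods, $75.00 or more → 7.25% → $41.393875
T-shirt $27.67: clothing → 0% → $0.00
27" monitor $320.71: electronic goods, $75.00 or more → 7.25% → $23.251475
Wireless earbuds $74.24: electronic goods, under $75.00 → 1.25% → $0.928
Cheddar block $7.00: grocery items → 9.25% → $0.6475
Unrounded tax sum = $68.713575 → $68.71

$68.71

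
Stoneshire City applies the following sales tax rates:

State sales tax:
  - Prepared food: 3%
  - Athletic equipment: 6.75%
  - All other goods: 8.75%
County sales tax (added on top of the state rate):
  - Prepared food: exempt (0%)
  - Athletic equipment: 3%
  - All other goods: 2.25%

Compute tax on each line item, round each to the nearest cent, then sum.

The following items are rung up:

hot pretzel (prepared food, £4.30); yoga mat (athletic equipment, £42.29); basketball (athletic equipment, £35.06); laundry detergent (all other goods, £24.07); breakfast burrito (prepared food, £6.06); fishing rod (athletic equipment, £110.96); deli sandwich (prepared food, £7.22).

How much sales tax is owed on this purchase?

£21.54

Hot pretzel £4.30: prepared food → 3% + 0% county = 3% → £0.13
Yoga mat £42.29: athletic equipment → 6.75% + 3% county = 9.75% → £4.12
Basketball £35.06: athletic equipment → 6.75% + 3% county = 9.75% → £3.42
Laundry detergent £24.07: all other goods → 8.75% + 2.25% county = 11% → £2.65
Breakfast burrito £6.06: prepared food → 3% + 0% county = 3% → £0.18
Fishing rod £110.96: athletic equipment → 6.75% + 3% county = 9.75% → £10.82
Deli sandwich £7.22: prepared food → 3% + 0% county = 3% → £0.22
Total tax = £0.13 + £4.12 + £3.42 + £2.65 + £0.18 + £10.82 + £0.22 = £21.54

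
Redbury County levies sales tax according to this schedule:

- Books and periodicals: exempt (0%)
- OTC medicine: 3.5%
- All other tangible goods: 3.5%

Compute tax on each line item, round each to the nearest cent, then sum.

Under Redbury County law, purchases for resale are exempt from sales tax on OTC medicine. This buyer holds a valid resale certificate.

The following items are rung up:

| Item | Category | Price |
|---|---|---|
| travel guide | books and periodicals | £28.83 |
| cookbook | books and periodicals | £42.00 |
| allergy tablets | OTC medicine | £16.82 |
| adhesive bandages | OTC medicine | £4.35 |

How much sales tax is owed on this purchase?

£0.00

Travel guide £28.83: books and periodicals → 0% → £0.00
Cookbook £42.00: books and periodicals → 0% → £0.00
Allergy tablets £16.82: OTC medicine, buyer-exempt → 0% → £0.00
Adhesive bandages £4.35: OTC medicine, buyer-exempt → 0% → £0.00
Total tax = £0.00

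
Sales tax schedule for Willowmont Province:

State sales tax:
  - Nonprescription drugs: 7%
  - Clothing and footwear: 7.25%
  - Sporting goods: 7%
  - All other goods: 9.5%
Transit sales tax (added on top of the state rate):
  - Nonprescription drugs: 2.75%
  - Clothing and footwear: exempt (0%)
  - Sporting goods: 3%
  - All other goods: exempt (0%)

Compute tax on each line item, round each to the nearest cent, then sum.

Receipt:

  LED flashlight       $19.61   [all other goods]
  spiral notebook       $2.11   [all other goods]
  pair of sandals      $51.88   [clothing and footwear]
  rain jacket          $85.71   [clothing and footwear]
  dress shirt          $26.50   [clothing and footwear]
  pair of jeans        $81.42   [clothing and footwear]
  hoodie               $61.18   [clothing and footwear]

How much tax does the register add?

$24.29

LED flashlight $19.61: all other goods → 9.5% + 0% transit = 9.5% → $1.86
Spiral notebook $2.11: all other goods → 9.5% + 0% transit = 9.5% → $0.20
Pair of sandals $51.88: clothing and footwear → 7.25% + 0% transit = 7.25% → $3.76
Rain jacket $85.71: clothing and footwear → 7.25% + 0% transit = 7.25% → $6.21
Dress shirt $26.50: clothing and footwear → 7.25% + 0% transit = 7.25% → $1.92
Pair of jeans $81.42: clothing and footwear → 7.25% + 0% transit = 7.25% → $5.90
Hoodie $61.18: clothing and footwear → 7.25% + 0% transit = 7.25% → $4.44
Total tax = $1.86 + $0.20 + $3.76 + $6.21 + $1.92 + $5.90 + $4.44 = $24.29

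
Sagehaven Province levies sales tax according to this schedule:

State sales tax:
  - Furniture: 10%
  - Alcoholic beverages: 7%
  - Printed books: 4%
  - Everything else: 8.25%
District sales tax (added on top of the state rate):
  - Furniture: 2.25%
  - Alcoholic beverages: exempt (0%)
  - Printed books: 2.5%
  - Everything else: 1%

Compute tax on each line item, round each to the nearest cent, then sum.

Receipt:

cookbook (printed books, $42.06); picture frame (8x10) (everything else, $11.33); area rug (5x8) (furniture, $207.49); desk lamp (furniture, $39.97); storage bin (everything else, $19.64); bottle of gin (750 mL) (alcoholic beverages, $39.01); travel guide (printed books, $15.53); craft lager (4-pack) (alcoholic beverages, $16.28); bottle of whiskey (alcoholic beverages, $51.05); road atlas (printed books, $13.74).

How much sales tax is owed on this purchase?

Cookbook $42.06: printed books → 4% + 2.5% district = 6.5% → $2.73
Picture frame (8x10) $11.33: everything else → 8.25% + 1% district = 9.25% → $1.05
Area rug (5x8) $207.49: furniture → 10% + 2.25% district = 12.25% → $25.42
Desk lamp $39.97: furniture → 10% + 2.25% district = 12.25% → $4.90
Storage bin $19.64: everything else → 8.25% + 1% district = 9.25% → $1.82
Bottle of gin (750 mL) $39.01: alcoholic beverages → 7% + 0% district = 7% → $2.73
Travel guide $15.53: printed books → 4% + 2.5% district = 6.5% → $1.01
Craft lager (4-pack) $16.28: alcoholic beverages → 7% + 0% district = 7% → $1.14
Bottle of whiskey $51.05: alcoholic beverages → 7% + 0% district = 7% → $3.57
Road atlas $13.74: printed books → 4% + 2.5% district = 6.5% → $0.89
Total tax = $2.73 + $1.05 + $25.42 + $4.90 + $1.82 + $2.73 + $1.01 + $1.14 + $3.57 + $0.89 = $45.26

$45.26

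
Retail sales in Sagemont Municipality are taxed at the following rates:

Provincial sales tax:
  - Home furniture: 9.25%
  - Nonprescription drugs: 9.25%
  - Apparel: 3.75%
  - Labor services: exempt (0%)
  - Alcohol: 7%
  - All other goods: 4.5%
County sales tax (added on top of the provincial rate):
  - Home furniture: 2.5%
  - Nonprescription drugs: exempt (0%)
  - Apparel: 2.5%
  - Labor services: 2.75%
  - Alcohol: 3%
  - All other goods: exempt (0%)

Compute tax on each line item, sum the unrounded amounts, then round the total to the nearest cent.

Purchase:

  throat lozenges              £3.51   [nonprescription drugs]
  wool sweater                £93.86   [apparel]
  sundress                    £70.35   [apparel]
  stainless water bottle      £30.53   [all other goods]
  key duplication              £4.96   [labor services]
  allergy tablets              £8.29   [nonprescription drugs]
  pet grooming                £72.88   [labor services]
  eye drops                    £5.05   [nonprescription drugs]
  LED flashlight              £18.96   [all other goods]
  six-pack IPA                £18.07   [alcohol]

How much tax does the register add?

£18.00

Throat lozenges £3.51: nonprescription drugs → 9.25% + 0% county = 9.25% → £0.324675
Wool sweater £93.86: apparel → 3.75% + 2.5% county = 6.25% → £5.86625
Sundress £70.35: apparel → 3.75% + 2.5% county = 6.25% → £4.396875
Stainless water bottle £30.53: all other goods → 4.5% + 0% county = 4.5% → £1.37385
Key duplication £4.96: labor services → 0% + 2.75% county = 2.75% → £0.1364
Allergy tablets £8.29: nonprescription drugs → 9.25% + 0% county = 9.25% → £0.766825
Pet grooming £72.88: labor services → 0% + 2.75% county = 2.75% → £2.0042
Eye drops £5.05: nonprescription drugs → 9.25% + 0% county = 9.25% → £0.467125
LED flashlight £18.96: all other goods → 4.5% + 0% county = 4.5% → £0.8532
Six-pack IPA £18.07: alcohol → 7% + 3% county = 10% → £1.807
Unrounded tax sum = £17.9964 → £18.00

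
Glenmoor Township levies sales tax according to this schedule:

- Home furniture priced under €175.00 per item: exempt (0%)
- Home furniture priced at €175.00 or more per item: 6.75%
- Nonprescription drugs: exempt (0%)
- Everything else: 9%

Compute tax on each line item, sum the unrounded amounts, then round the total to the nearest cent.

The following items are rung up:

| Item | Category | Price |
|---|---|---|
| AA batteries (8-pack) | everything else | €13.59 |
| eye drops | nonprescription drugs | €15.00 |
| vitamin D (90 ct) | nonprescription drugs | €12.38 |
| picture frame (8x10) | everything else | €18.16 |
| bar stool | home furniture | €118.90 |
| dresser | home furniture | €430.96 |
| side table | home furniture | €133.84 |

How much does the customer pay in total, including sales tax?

AA batteries (8-pack) €13.59: everything else → 9% → €1.2231
Eye drops €15.00: nonprescription drugs → 0% → €0.00
Vitamin D (90 ct) €12.38: nonprescription drugs → 0% → €0.00
Picture frame (8x10) €18.16: everything else → 9% → €1.6344
Bar stool €118.90: home furniture, under €175.00 → 0% → €0.00
Dresser €430.96: home furniture, €175.00 or more → 6.75% → €29.0898
Side table €133.84: home furniture, under €175.00 → 0% → €0.00
Subtotal = €742.83; unrounded tax = €31.9473 → €31.95; total due = €774.78

€774.78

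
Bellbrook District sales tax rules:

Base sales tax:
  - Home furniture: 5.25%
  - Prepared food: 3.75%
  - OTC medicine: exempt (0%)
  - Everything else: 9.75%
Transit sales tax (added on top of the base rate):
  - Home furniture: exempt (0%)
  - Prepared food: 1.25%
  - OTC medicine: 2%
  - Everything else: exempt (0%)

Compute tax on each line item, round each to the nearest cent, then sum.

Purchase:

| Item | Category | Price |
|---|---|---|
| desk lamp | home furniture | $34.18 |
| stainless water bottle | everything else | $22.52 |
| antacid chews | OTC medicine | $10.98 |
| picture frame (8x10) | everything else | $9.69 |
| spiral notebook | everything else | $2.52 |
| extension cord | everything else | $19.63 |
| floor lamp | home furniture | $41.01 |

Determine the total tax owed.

Desk lamp $34.18: home furniture → 5.25% + 0% transit = 5.25% → $1.79
Stainless water bottle $22.52: everything else → 9.75% + 0% transit = 9.75% → $2.20
Antacid chews $10.98: OTC medicine → 0% + 2% transit = 2% → $0.22
Picture frame (8x10) $9.69: everything else → 9.75% + 0% transit = 9.75% → $0.94
Spiral notebook $2.52: everything else → 9.75% + 0% transit = 9.75% → $0.25
Extension cord $19.63: everything else → 9.75% + 0% transit = 9.75% → $1.91
Floor lamp $41.01: home furniture → 5.25% + 0% transit = 5.25% → $2.15
Total tax = $1.79 + $2.20 + $0.22 + $0.94 + $0.25 + $1.91 + $2.15 = $9.46

$9.46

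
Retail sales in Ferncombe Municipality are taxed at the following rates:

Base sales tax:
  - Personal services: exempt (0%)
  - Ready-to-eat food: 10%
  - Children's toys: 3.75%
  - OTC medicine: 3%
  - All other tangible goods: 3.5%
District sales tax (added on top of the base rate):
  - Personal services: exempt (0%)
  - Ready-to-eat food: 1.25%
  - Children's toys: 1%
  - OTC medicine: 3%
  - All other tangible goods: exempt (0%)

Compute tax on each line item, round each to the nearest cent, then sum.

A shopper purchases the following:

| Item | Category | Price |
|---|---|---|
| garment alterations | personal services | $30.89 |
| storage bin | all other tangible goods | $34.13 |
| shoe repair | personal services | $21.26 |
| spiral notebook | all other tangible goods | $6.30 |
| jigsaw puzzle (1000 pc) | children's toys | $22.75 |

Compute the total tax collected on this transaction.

$2.49

Garment alterations $30.89: personal services → 0% + 0% district = 0% → $0.00
Storage bin $34.13: all other tangible goods → 3.5% + 0% district = 3.5% → $1.19
Shoe repair $21.26: personal services → 0% + 0% district = 0% → $0.00
Spiral notebook $6.30: all other tangible goods → 3.5% + 0% district = 3.5% → $0.22
Jigsaw puzzle (1000 pc) $22.75: children's toys → 3.75% + 1% district = 4.75% → $1.08
Total tax = $1.19 + $0.22 + $1.08 = $2.49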